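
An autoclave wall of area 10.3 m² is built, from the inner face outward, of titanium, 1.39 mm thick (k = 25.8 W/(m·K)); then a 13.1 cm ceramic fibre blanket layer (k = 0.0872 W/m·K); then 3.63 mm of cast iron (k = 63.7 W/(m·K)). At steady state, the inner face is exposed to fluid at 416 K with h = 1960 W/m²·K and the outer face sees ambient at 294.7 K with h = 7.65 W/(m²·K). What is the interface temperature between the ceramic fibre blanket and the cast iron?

Series thermal resistances, inner to outer:
  R_conv,in = 1/(hA) = 1/(1960·10.3) = 4.953×10^-5 K/W
  R_titanium = L/(kA) = 0.00139/(25.8·10.3) = 5.231×10^-6 K/W
  R_ceramic fibre blanket = L/(kA) = 0.131/(0.0872·10.3) = 0.1459 K/W
  R_cast iron = L/(kA) = 0.00363/(63.7·10.3) = 5.533×10^-6 K/W
  R_conv,out = 1/(hA) = 1/(7.65·10.3) = 0.01269 K/W
ΣR = 4.953×10^-5 + 5.231×10^-6 + 0.1459 + 5.533×10^-6 + 0.01269 = 0.1587 K/W
Q = ΔT/ΣR = (416 K − 294.7 K)/0.1587 = 764.3 W
From the inner boundary to the ceramic fibre blanket/cast iron interface, ΣR_partial = 0.1460 K/W.
T_interface = T_in − Q·ΣR_partial = 416 K − (764.3)(0.1460) = 304.4 K

T = 304.4 K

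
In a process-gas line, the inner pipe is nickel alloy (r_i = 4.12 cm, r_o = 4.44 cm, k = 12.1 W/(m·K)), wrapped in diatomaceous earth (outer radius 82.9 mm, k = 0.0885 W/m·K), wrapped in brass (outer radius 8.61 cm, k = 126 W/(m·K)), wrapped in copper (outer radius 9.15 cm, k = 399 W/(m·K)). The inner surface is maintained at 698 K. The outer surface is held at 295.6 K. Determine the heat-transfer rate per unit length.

Resistance network (inner→outer):
  R'_nickel alloy = ln(0.0444/0.0412)/(2πk) = 0.07480/(2π·12.1) = 9.839×10^-4 m·K/W
  R'_diatomaceous earth = ln(0.0829/0.0444)/(2πk) = 0.6244/(2π·0.0885) = 1.123 m·K/W
  R'_brass = ln(0.0861/0.0829)/(2πk) = 0.03787/(2π·126) = 4.784×10^-5 m·K/W
  R'_copper = ln(0.0915/0.0861)/(2πk) = 0.06083/(2π·399) = 2.426×10^-5 m·K/W
ΣR = 9.839×10^-4 + 1.123 + 4.784×10^-5 + 2.426×10^-5 = 1.124 m·K/W
Q' = ΔT/ΣR = (698 K − 295.6 K)/1.124 = 358 W/m

Q' = 358 W/m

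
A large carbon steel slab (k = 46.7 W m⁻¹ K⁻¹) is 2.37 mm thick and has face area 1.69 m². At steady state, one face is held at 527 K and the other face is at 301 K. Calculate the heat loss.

Q = kA·ΔT/L = 46.7 × 1.69 × |527 K − 301 K| / 0.00237 = 7.53×10^6 W

Q = 7.53×10^6 W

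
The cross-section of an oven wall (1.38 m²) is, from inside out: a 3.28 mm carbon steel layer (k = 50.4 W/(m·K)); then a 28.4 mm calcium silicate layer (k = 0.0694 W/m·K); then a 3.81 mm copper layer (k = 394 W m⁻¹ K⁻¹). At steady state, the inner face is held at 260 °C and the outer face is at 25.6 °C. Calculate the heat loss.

Q = 790 W

Series thermal resistances, inner to outer:
  R_carbon steel = L/(kA) = 0.00328/(50.4·1.38) = 4.716×10^-5 K/W
  R_calcium silicate = L/(kA) = 0.0284/(0.0694·1.38) = 0.2965 K/W
  R_copper = L/(kA) = 0.00381/(394·1.38) = 7.007×10^-6 K/W
ΣR = 4.716×10^-5 + 0.2965 + 7.007×10^-6 = 0.2966 K/W
Q = ΔT/ΣR = (260 °C − 25.6 °C)/0.2966 = 790 W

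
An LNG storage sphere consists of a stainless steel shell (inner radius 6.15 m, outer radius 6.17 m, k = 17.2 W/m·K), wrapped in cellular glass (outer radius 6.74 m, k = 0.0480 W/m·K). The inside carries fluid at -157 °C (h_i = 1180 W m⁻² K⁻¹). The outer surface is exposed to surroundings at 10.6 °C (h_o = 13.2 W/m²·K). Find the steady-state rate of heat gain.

Q = 7330 W

Treat each layer as a resistance in series:
  R_conv,in = 1/(4πr²h) = 1/(4π·6.15²·1180) = 1.783×10^-6 K/W
  R_stainless steel = (1/6.15 − 1/6.17)/(4πk) = 5.271×10^-4/(4π·17.2) = 2.439×10^-6 K/W
  R_cellular glass = (1/6.17 − 1/6.74)/(4πk) = 0.01371/(4π·0.0480) = 0.02272 K/W
  R_conv,out = 1/(4πr²h) = 1/(4π·6.74²·13.2) = 1.327×10^-4 K/W
ΣR = 1.783×10^-6 + 2.439×10^-6 + 0.02272 + 1.327×10^-4 = 0.02286 K/W
Q = ΔT/ΣR = (-157 °C − 10.6 °C)/0.02286 = -7330 W
(Negative Q ⇒ heat flows inward; heat gain = 7330 W.)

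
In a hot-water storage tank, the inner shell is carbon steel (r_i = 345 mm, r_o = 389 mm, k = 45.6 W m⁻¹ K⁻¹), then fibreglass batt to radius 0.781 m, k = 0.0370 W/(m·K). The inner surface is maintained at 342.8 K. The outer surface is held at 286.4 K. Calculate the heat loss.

Q = 20.3 W

Resistance network (inner→outer):
  R_carbon steel = (1/0.345 − 1/0.389)/(4πk) = 0.3279/(4π·45.6) = 5.721×10^-4 K/W
  R_fibreglass batt = (1/0.389 − 1/0.781)/(4πk) = 1.290/(4π·0.0370) = 2.775 K/W
ΣR = 5.721×10^-4 + 2.775 = 2.776 K/W
Q = ΔT/ΣR = (342.8 K − 286.4 K)/2.776 = 20.3 W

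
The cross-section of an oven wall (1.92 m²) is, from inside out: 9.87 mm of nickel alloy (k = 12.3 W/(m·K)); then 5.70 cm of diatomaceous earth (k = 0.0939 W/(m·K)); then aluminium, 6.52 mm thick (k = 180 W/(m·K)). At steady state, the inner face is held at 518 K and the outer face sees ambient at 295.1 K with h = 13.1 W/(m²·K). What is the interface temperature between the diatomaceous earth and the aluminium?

T = 320.0 K

Treat each layer as a resistance in series:
  R_nickel alloy = L/(kA) = 0.00987/(12.3·1.92) = 4.179×10^-4 K/W
  R_diatomaceous earth = L/(kA) = 0.0570/(0.0939·1.92) = 0.3162 K/W
  R_aluminium = L/(kA) = 0.00652/(180·1.92) = 1.887×10^-5 K/W
  R_conv,out = 1/(hA) = 1/(13.1·1.92) = 0.03976 K/W
ΣR = 4.179×10^-4 + 0.3162 + 1.887×10^-5 + 0.03976 = 0.3564 K/W
Q = ΔT/ΣR = (518 K − 295.1 K)/0.3564 = 625.4 W
From the inner boundary to the diatomaceous earth/aluminium interface, ΣR_partial = 0.3166 K/W.
T_interface = T_in − Q·ΣR_partial = 518 K − (625.4)(0.3166) = 320.0 K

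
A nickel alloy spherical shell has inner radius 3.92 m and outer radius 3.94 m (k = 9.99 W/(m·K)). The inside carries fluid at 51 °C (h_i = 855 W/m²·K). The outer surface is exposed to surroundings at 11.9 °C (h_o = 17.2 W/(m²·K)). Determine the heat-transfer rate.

Resistance network (inner→outer):
  R_conv,in = 1/(4πr²h) = 1/(4π·3.92²·855) = 6.057×10^-6 K/W
  R_nickel alloy = (1/3.92 − 1/3.94)/(4πk) = 0.001295/(4π·9.99) = 1.032×10^-5 K/W
  R_conv,out = 1/(4πr²h) = 1/(4π·3.94²·17.2) = 2.980×10^-4 K/W
ΣR = 6.057×10^-6 + 1.032×10^-5 + 2.980×10^-4 = 3.144×10^-4 K/W
Q = ΔT/ΣR = (51 °C − 11.9 °C)/3.144×10^-4 = 1.24×10^5 W

Q = 1.24×10^5 W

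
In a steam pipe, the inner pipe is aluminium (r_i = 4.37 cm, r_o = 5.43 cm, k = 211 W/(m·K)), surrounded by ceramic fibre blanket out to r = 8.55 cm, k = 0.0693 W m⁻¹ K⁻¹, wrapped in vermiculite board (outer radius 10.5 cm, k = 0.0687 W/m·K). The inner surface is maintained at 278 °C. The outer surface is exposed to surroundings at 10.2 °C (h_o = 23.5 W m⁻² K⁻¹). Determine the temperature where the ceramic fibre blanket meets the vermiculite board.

T = 102 °C

Series thermal resistances, inner to outer:
  R'_aluminium = ln(0.0543/0.0437)/(2πk) = 0.2172/(2π·211) = 1.638×10^-4 m·K/W
  R'_ceramic fibre blanket = ln(0.0855/0.0543)/(2πk) = 0.4540/(2π·0.0693) = 1.043 m·K/W
  R'_vermiculite board = ln(0.105/0.0855)/(2πk) = 0.2054/(2π·0.0687) = 0.4759 m·K/W
  R'_conv,out = 1/(2πr h) = 1/(2π·0.105·23.5) = 0.06450 m·K/W
ΣR = 1.638×10^-4 + 1.043 + 0.4759 + 0.06450 = 1.584 m·K/W
Q' = ΔT/ΣR = (278 °C − 10.2 °C)/1.584 = 169.1 W/m
From the inner boundary to the ceramic fibre blanket/vermiculite board interface, ΣR_partial = 1.043 m·K/W.
T_interface = T_in − Q'·ΣR_partial = 278 °C − (169.1)(1.043) = 102 °C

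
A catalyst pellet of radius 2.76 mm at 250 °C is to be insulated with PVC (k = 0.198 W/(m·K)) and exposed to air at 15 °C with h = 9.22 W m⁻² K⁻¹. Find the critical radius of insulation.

r_cr = 4.30 cm

For a sphere, r_cr = 2k_ins/h = 2·0.198/9.22 = 0.0430 m = 4.30 cm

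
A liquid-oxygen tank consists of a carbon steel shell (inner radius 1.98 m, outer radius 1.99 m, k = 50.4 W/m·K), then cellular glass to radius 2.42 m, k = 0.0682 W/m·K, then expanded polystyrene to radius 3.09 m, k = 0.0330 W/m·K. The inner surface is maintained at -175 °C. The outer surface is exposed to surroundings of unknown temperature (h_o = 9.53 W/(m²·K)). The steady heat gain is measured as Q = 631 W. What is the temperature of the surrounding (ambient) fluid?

Sum the resistances:
  R_carbon steel = (1/1.98 − 1/1.99)/(4πk) = 0.002538/(4π·50.4) = 4.007×10^-6 K/W
  R_cellular glass = (1/1.99 − 1/2.42)/(4πk) = 0.08929/(4π·0.0682) = 0.1042 K/W
  R_expanded polystyrene = (1/2.42 − 1/3.09)/(4πk) = 0.08960/(4π·0.0330) = 0.2161 K/W
  R_conv,out = 1/(4πr²h) = 1/(4π·3.09²·9.53) = 8.745×10^-4 K/W
ΣR = 0.3211 K/W
ΔT = Q·ΣR = 631 × 0.3211 = 202.6 K
Heat flows inward, so T_out = T_in + ΔT = -175 + 202.6 = 27.6 °C

T_out = 27.6 °C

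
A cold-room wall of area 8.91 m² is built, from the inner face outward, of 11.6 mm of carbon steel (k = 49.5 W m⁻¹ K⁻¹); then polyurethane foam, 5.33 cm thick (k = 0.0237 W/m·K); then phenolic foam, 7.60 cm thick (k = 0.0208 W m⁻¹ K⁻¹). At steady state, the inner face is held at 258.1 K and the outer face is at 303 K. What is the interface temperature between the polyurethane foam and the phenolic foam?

T = 275.21 K

Series thermal resistances, inner to outer:
  R_carbon steel = L/(kA) = 0.0116/(49.5·8.91) = 2.630×10^-5 K/W
  R_polyurethane foam = L/(kA) = 0.0533/(0.0237·8.91) = 0.2524 K/W
  R_phenolic foam = L/(kA) = 0.0760/(0.0208·8.91) = 0.4101 K/W
ΣR = 2.630×10^-5 + 0.2524 + 0.4101 = 0.6625 K/W
Q = ΔT/ΣR = (258.1 K − 303 K)/0.6625 = -67.77 W
From the inner boundary to the polyurethane foam/phenolic foam interface, ΣR_partial = 0.2524 K/W.
T_interface = T_in − Q·ΣR_partial = 258.1 K − (-67.77)(0.2524) = 275.21 K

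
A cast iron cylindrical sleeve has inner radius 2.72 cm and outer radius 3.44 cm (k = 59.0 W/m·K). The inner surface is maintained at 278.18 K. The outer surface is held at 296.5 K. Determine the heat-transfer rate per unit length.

Q' = 28900 W/m

Q' = 2πk·ΔT/ln(r₂/r₁) = 2π × 59.0 × 18.32 / ln(0.0344/0.0272) = 28900 W/m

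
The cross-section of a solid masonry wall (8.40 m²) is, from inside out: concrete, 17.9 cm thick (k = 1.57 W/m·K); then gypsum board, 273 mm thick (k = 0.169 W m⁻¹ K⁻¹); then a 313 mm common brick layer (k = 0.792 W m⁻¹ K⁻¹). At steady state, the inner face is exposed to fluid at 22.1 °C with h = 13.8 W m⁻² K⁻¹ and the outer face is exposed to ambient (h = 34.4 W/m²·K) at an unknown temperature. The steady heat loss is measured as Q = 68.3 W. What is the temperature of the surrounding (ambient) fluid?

T_out = 4.00 °C

Sum the resistances:
  R_conv,in = 1/(hA) = 1/(13.8·8.40) = 0.008627 K/W
  R_concrete = L/(kA) = 0.179/(1.57·8.40) = 0.01357 K/W
  R_gypsum board = L/(kA) = 0.273/(0.169·8.40) = 0.1923 K/W
  R_common brick = L/(kA) = 0.313/(0.792·8.40) = 0.04705 K/W
  R_conv,out = 1/(hA) = 1/(34.4·8.40) = 0.003461 K/W
ΣR = 0.2650 K/W
ΔT = Q·ΣR = 68.3 × 0.2650 = 18.10 K
Heat flows outward, so T_out = T_in − ΔT = 22.1 − 18.10 = 4.00 °C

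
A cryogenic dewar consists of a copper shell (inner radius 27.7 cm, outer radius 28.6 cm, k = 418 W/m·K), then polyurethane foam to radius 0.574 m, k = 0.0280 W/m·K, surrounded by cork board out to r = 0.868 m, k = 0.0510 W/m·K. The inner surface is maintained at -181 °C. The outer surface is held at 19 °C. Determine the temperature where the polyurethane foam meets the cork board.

Resistance network (inner→outer):
  R_copper = (1/0.277 − 1/0.286)/(4πk) = 0.1136/(4π·418) = 2.163×10^-5 K/W
  R_polyurethane foam = (1/0.286 − 1/0.574)/(4πk) = 1.754/(4π·0.0280) = 4.986 K/W
  R_cork board = (1/0.574 − 1/0.868)/(4πk) = 0.5901/(4π·0.0510) = 0.9207 K/W
ΣR = 2.163×10^-5 + 4.986 + 0.9207 = 5.907 K/W
Q = ΔT/ΣR = (-181 °C − 19 °C)/5.907 = -33.86 W
From the inner boundary to the polyurethane foam/cork board interface, ΣR_partial = 4.986 K/W.
T_interface = T_in − Q·ΣR_partial = -181 °C − (-33.86)(4.986) = -12.2 °C

T = -12.2 °C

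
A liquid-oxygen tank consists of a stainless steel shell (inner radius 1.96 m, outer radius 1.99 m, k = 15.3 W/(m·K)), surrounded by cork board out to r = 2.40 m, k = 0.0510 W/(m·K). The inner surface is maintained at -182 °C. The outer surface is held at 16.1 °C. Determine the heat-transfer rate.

Q = 1480 W

Treat each layer as a resistance in series:
  R_stainless steel = (1/1.96 − 1/1.99)/(4πk) = 0.007692/(4π·15.3) = 4.000×10^-5 K/W
  R_cork board = (1/1.99 − 1/2.40)/(4πk) = 0.08585/(4π·0.0510) = 0.1339 K/W
ΣR = 4.000×10^-5 + 0.1339 = 0.1339 K/W
Q = ΔT/ΣR = (-182 °C − 16.1 °C)/0.1339 = -1480 W
(Negative Q ⇒ heat flows inward; heat gain = 1480 W.)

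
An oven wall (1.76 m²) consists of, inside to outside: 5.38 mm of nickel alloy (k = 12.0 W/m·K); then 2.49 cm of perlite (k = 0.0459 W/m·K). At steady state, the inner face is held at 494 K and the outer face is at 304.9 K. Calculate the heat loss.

Resistance network (inner→outer):
  R_nickel alloy = L/(kA) = 0.00538/(12.0·1.76) = 2.547×10^-4 K/W
  R_perlite = L/(kA) = 0.0249/(0.0459·1.76) = 0.3082 K/W
ΣR = 2.547×10^-4 + 0.3082 = 0.3085 K/W
Q = ΔT/ΣR = (494 K − 304.9 K)/0.3085 = 613 W

Q = 613 W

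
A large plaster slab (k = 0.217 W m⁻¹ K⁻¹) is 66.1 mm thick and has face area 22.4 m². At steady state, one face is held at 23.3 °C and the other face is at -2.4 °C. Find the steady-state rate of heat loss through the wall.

Q = 1890 W

Q = kA·ΔT/L = 0.217 × 22.4 × |23.3 °C − -2.4 °C| / 0.0661 = 1890 W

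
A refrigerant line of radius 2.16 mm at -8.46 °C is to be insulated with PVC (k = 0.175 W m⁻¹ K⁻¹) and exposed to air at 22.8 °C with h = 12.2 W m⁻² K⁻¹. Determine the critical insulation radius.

r_cr = 1.43 cm

For a cylinder, r_cr = k_ins/h = 0.175/12.2 = 0.0143 m = 1.43 cm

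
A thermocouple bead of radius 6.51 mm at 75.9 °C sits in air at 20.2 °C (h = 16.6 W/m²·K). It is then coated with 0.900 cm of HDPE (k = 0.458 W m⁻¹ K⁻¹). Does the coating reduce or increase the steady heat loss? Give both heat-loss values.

increases: 0.492 → 1.57 W

Critical radius for a sphere: r_cr = 2k/h = 0.0552 m = 5.52 cm.
Outer radius after coating: r₂ = 0.00651 + 0.00900 = 0.01551 m.
Since r₁ < r_cr and r₂ ≤ r_cr, the coating moves toward the maximum at r_cr — heat loss rises.
Bare: R = 1/(4πr₁²h) = 113.1 K/W; Q = 55.7/113.1 = 0.492 W.
Coated: R = R_cond + R_conv = 35.42 K/W; Q = 55.7/35.42 = 1.57 W.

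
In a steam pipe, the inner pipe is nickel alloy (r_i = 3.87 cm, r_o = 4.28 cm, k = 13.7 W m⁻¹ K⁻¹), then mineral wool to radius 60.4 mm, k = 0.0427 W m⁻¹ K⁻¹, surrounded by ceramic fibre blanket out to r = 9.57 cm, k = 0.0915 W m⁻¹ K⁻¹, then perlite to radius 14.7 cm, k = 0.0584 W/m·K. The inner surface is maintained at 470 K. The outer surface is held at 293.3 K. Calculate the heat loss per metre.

Q' = 54.3 W/m

Resistance network (inner→outer):
  R'_nickel alloy = ln(0.0428/0.0387)/(2πk) = 0.1007/(2π·13.7) = 0.001170 m·K/W
  R'_mineral wool = ln(0.0604/0.0428)/(2πk) = 0.3445/(2π·0.0427) = 1.284 m·K/W
  R'_ceramic fibre blanket = ln(0.0957/0.0604)/(2πk) = 0.4602/(2π·0.0915) = 0.8005 m·K/W
  R'_perlite = ln(0.147/0.0957)/(2πk) = 0.4292/(2π·0.0584) = 1.170 m·K/W
ΣR = 0.001170 + 1.284 + 0.8005 + 1.170 = 3.256 m·K/W
Q' = ΔT/ΣR = (470 K − 293.3 K)/3.256 = 54.3 W/m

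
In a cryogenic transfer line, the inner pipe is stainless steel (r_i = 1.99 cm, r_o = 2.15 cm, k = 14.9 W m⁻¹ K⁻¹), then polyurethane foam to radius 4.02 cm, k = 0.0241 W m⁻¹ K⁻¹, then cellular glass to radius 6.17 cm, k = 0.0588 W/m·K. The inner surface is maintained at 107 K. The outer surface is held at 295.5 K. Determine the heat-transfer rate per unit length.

Resistance network (inner→outer):
  R'_stainless steel = ln(0.0215/0.0199)/(2πk) = 0.07733/(2π·14.9) = 8.260×10^-4 m·K/W
  R'_polyurethane foam = ln(0.0402/0.0215)/(2πk) = 0.6258/(2π·0.0241) = 4.133 m·K/W
  R'_cellular glass = ln(0.0617/0.0402)/(2πk) = 0.4284/(2π·0.0588) = 1.160 m·K/W
ΣR = 8.260×10^-4 + 4.133 + 1.160 = 5.294 m·K/W
Q' = ΔT/ΣR = (107 K − 295.5 K)/5.294 = -35.6 W/m
(Negative Q' ⇒ heat flows inward; heat gain = 35.6 W/m.)

Q' = 35.6 W/m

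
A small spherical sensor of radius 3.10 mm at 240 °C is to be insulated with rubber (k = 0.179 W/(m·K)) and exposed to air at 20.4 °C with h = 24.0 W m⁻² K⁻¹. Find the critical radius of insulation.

r_cr = 1.49 cm

For a sphere, r_cr = 2k_ins/h = 2·0.179/24.0 = 0.0149 m = 1.49 cm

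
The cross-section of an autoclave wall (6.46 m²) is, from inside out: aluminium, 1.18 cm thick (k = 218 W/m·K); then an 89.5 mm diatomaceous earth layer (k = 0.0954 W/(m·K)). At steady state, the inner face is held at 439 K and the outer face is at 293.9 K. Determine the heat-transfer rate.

Q = 999 W

Resistance network (inner→outer):
  R_aluminium = L/(kA) = 0.0118/(218·6.46) = 8.379×10^-6 K/W
  R_diatomaceous earth = L/(kA) = 0.0895/(0.0954·6.46) = 0.1452 K/W
ΣR = 8.379×10^-6 + 0.1452 = 0.1452 K/W
Q = ΔT/ΣR = (439 K − 293.9 K)/0.1452 = 999 W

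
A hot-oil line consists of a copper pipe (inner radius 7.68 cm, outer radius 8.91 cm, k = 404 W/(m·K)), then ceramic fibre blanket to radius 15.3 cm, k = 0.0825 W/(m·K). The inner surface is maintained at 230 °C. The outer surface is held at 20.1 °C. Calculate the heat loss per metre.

Q' = 201 W/m

Series thermal resistances, inner to outer:
  R'_copper = ln(0.0891/0.0768)/(2πk) = 0.1486/(2π·404) = 5.852×10^-5 m·K/W
  R'_ceramic fibre blanket = ln(0.153/0.0891)/(2πk) = 0.5407/(2π·0.0825) = 1.043 m·K/W
ΣR = 5.852×10^-5 + 1.043 = 1.043 m·K/W
Q' = ΔT/ΣR = (230 °C − 20.1 °C)/1.043 = 201 W/m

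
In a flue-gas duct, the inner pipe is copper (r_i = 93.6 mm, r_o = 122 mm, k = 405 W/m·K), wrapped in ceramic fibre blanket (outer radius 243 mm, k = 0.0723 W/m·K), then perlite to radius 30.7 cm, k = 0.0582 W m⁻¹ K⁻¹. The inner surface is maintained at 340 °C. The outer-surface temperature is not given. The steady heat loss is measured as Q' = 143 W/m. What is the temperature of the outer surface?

T_out = 31.7 °C

Series resistances:
  R'_copper = ln(0.122/0.0936)/(2πk) = 0.2650/(2π·405) = 1.041×10^-4 m·K/W
  R'_ceramic fibre blanket = ln(0.243/0.122)/(2πk) = 0.6890/(2π·0.0723) = 1.517 m·K/W
  R'_perlite = ln(0.307/0.243)/(2πk) = 0.2338/(2π·0.0582) = 0.6393 m·K/W
ΣR = 2.156 m·K/W
ΔT = Q'·ΣR = 143 × 2.156 = 308.3 K
Heat flows outward, so T_out = T_in − ΔT = 340 − 308.3 = 31.7 °C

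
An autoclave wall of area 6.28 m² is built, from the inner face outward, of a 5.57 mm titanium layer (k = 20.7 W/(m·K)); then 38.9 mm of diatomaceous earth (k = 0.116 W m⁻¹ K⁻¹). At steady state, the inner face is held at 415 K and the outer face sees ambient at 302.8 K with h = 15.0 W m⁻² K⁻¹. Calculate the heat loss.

Series thermal resistances, inner to outer:
  R_titanium = L/(kA) = 0.00557/(20.7·6.28) = 4.285×10^-5 K/W
  R_diatomaceous earth = L/(kA) = 0.0389/(0.116·6.28) = 0.05340 K/W
  R_conv,out = 1/(hA) = 1/(15.0·6.28) = 0.01062 K/W
ΣR = 4.285×10^-5 + 0.05340 + 0.01062 = 0.06406 K/W
Q = ΔT/ΣR = (415 K − 302.8 K)/0.06406 = 1750 W

Q = 1750 W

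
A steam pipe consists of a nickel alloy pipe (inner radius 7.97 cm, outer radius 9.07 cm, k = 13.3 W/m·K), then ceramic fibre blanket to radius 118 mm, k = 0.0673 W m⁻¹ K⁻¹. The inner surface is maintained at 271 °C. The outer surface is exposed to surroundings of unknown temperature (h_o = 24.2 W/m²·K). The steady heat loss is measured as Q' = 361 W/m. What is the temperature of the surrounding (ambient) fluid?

Series resistances:
  R'_nickel alloy = ln(0.0907/0.0797)/(2πk) = 0.1293/(2π·13.3) = 0.001547 m·K/W
  R'_ceramic fibre blanket = ln(0.118/0.0907)/(2πk) = 0.2631/(2π·0.0673) = 0.6223 m·K/W
  R'_conv,out = 1/(2πr h) = 1/(2π·0.118·24.2) = 0.05573 m·K/W
ΣR = 0.6795 m·K/W
ΔT = Q'·ΣR = 361 × 0.6795 = 245.3 K
Heat flows outward, so T_out = T_in − ΔT = 271 − 245.3 = 25.7 °C

T_out = 25.7 °C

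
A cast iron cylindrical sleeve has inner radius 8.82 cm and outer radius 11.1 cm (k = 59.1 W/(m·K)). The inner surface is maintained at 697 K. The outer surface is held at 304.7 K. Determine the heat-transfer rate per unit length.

Q' = 634 kW/m

Q' = 2πk·ΔT/ln(r₂/r₁) = 2π × 59.1 × 392.3 / ln(0.111/0.0882) = 6.34×10^5 W/m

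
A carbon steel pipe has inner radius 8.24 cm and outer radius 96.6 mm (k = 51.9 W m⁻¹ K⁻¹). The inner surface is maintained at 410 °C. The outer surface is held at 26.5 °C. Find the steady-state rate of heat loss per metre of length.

Q' = 2πk·ΔT/ln(r₂/r₁) = 2π × 51.9 × 383.5 / ln(0.0966/0.0824) = 7.87×10^5 W/m

Q' = 7.87×10^5 W/m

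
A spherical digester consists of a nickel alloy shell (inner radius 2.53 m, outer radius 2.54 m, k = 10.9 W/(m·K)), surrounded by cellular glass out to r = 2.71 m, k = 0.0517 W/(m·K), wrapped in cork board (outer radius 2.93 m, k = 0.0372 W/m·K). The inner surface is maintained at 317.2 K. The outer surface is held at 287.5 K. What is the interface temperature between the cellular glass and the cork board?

T = 305.6 K

Series thermal resistances, inner to outer:
  R_nickel alloy = (1/2.53 − 1/2.54)/(4πk) = 0.001556/(4π·10.9) = 1.136×10^-5 K/W
  R_cellular glass = (1/2.54 − 1/2.71)/(4πk) = 0.02470/(4π·0.0517) = 0.03801 K/W
  R_cork board = (1/2.71 − 1/2.93)/(4πk) = 0.02771/(4π·0.0372) = 0.05927 K/W
ΣR = 1.136×10^-5 + 0.03801 + 0.05927 = 0.09729 K/W
Q = ΔT/ΣR = (317.2 K − 287.5 K)/0.09729 = 305.3 W
From the inner boundary to the cellular glass/cork board interface, ΣR_partial = 0.03802 K/W.
T_interface = T_in − Q·ΣR_partial = 317.2 K − (305.3)(0.03802) = 305.6 K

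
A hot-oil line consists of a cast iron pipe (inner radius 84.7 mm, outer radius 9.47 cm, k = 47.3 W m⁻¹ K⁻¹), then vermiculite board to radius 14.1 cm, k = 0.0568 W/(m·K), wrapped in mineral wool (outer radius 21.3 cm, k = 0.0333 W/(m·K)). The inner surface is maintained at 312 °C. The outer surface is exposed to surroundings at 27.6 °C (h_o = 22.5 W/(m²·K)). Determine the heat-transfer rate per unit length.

Resistance network (inner→outer):
  R'_cast iron = ln(0.0947/0.0847)/(2πk) = 0.1116/(2π·47.3) = 3.755×10^-4 m·K/W
  R'_vermiculite board = ln(0.141/0.0947)/(2πk) = 0.3980/(2π·0.0568) = 1.115 m·K/W
  R'_mineral wool = ln(0.213/0.141)/(2πk) = 0.4125/(2π·0.0333) = 1.972 m·K/W
  R'_conv,out = 1/(2πr h) = 1/(2π·0.213·22.5) = 0.03321 m·K/W
ΣR = 3.755×10^-4 + 1.115 + 1.972 + 0.03321 = 3.121 m·K/W
Q' = ΔT/ΣR = (312 °C − 27.6 °C)/3.121 = 91.1 W/m

Q' = 91.1 W/m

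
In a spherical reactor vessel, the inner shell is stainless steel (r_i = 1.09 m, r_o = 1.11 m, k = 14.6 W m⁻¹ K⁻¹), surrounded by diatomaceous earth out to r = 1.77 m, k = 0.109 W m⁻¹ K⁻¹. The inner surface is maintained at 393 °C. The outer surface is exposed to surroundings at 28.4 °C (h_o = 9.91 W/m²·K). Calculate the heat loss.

Q = 1470 W

Treat each layer as a resistance in series:
  R_stainless steel = (1/1.09 − 1/1.11)/(4πk) = 0.01653/(4π·14.6) = 9.010×10^-5 K/W
  R_diatomaceous earth = (1/1.11 − 1/1.77)/(4πk) = 0.3359/(4π·0.109) = 0.2453 K/W
  R_conv,out = 1/(4πr²h) = 1/(4π·1.77²·9.91) = 0.002563 K/W
ΣR = 9.010×10^-5 + 0.2453 + 0.002563 = 0.2480 K/W
Q = ΔT/ΣR = (393 °C − 28.4 °C)/0.2480 = 1470 W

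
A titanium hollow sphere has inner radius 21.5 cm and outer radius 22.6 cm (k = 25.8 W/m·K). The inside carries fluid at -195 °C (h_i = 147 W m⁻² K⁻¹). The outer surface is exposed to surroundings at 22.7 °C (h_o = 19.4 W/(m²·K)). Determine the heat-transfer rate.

Q = 2.35 kW

Series thermal resistances, inner to outer:
  R_conv,in = 1/(4πr²h) = 1/(4π·0.215²·147) = 0.01171 K/W
  R_titanium = (1/0.215 − 1/0.226)/(4πk) = 0.2264/(4π·25.8) = 6.983×10^-4 K/W
  R_conv,out = 1/(4πr²h) = 1/(4π·0.226²·19.4) = 0.08031 K/W
ΣR = 0.01171 + 6.983×10^-4 + 0.08031 = 0.09272 K/W
Q = ΔT/ΣR = (-195 °C − 22.7 °C)/0.09272 = -2350 W
(Negative Q ⇒ heat flows inward; heat gain = 2350 W.)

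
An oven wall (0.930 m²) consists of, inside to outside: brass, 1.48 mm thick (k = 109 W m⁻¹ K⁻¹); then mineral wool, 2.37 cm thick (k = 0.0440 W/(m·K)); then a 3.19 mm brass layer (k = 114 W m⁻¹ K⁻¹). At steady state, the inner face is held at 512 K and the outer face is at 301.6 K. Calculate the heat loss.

Q = 363 W

Series thermal resistances, inner to outer:
  R_brass = L/(kA) = 0.00148/(109·0.930) = 1.460×10^-5 K/W
  R_mineral wool = L/(kA) = 0.0237/(0.0440·0.930) = 0.5792 K/W
  R_brass = L/(kA) = 0.00319/(114·0.930) = 3.009×10^-5 K/W
ΣR = 1.460×10^-5 + 0.5792 + 3.009×10^-5 = 0.5792 K/W
Q = ΔT/ΣR = (512 K − 301.6 K)/0.5792 = 363 W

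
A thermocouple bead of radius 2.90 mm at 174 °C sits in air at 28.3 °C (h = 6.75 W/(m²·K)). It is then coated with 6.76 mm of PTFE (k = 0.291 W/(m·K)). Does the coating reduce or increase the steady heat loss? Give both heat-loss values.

Critical radius for a sphere: r_cr = 2k/h = 0.0862 m = 8.62 cm.
Outer radius after coating: r₂ = 0.00290 + 0.00676 = 0.00966 m.
Since r₁ < r_cr and r₂ ≤ r_cr, the coating moves toward the maximum at r_cr — heat loss rises.
Bare: R = 1/(4πr₁²h) = 1402 K/W; Q = 145.7/1402 = 0.104 W.
Coated: R = R_cond + R_conv = 192.3 K/W; Q = 145.7/192.3 = 0.758 W.

increases: 0.104 → 0.758 W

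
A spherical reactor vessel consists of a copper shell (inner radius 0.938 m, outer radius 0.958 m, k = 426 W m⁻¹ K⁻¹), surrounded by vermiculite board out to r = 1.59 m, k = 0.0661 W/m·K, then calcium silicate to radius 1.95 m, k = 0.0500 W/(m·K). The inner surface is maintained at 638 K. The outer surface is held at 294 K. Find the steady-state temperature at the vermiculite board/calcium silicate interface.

T = 387 K

Resistance network (inner→outer):
  R_copper = (1/0.938 − 1/0.958)/(4πk) = 0.02226/(4π·426) = 4.158×10^-6 K/W
  R_vermiculite board = (1/0.958 − 1/1.59)/(4πk) = 0.4149/(4π·0.0661) = 0.4995 K/W
  R_calcium silicate = (1/1.59 − 1/1.95)/(4πk) = 0.1161/(4π·0.0500) = 0.1848 K/W
ΣR = 4.158×10^-6 + 0.4995 + 0.1848 = 0.6843 K/W
Q = ΔT/ΣR = (638 K − 294 K)/0.6843 = 502.7 W
From the inner boundary to the vermiculite board/calcium silicate interface, ΣR_partial = 0.4995 K/W.
T_interface = T_in − Q·ΣR_partial = 638 K − (502.7)(0.4995) = 387 K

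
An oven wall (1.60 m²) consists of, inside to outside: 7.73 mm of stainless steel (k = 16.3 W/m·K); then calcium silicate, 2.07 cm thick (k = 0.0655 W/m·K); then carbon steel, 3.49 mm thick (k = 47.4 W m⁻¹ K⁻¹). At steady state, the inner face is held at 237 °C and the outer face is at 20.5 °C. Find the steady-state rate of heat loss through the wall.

Treat each layer as a resistance in series:
  R_stainless steel = L/(kA) = 0.00773/(16.3·1.60) = 2.964×10^-4 K/W
  R_calcium silicate = L/(kA) = 0.0207/(0.0655·1.60) = 0.1975 K/W
  R_carbon steel = L/(kA) = 0.00349/(47.4·1.60) = 4.602×10^-5 K/W
ΣR = 2.964×10^-4 + 0.1975 + 4.602×10^-5 = 0.1978 K/W
Q = ΔT/ΣR = (237 °C − 20.5 °C)/0.1978 = 1090 W

Q = 1090 W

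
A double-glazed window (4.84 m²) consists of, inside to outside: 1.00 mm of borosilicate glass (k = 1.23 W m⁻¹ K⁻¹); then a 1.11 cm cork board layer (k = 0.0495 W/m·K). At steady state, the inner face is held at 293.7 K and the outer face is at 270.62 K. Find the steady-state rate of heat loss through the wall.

Q = 496 W

Treat each layer as a resistance in series:
  R_borosilicate glass = L/(kA) = 0.00100/(1.23·4.84) = 1.680×10^-4 K/W
  R_cork board = L/(kA) = 0.0111/(0.0495·4.84) = 0.04633 K/W
ΣR = 1.680×10^-4 + 0.04633 = 0.04650 K/W
Q = ΔT/ΣR = (293.7 K − 270.62 K)/0.04650 = 496 W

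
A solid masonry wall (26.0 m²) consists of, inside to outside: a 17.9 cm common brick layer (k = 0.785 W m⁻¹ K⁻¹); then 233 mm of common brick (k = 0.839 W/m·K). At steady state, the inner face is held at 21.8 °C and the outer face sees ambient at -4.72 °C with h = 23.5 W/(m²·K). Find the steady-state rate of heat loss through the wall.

Treat each layer as a resistance in series:
  R_common brick = L/(kA) = 0.179/(0.785·26.0) = 0.008770 K/W
  R_common brick = L/(kA) = 0.233/(0.839·26.0) = 0.01068 K/W
  R_conv,out = 1/(hA) = 1/(23.5·26.0) = 0.001637 K/W
ΣR = 0.008770 + 0.01068 + 0.001637 = 0.02109 K/W
Q = ΔT/ΣR = (21.8 °C − -4.72 °C)/0.02109 = 1260 W

Q = 1260 W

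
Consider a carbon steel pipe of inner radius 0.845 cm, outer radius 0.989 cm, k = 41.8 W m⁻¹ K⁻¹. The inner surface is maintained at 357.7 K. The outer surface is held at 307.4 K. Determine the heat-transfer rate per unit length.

Q' = 84000 W/m

Q' = 2πk·ΔT/ln(r₂/r₁) = 2π × 41.8 × 50.3 / ln(0.00989/0.00845) = 84000 W/m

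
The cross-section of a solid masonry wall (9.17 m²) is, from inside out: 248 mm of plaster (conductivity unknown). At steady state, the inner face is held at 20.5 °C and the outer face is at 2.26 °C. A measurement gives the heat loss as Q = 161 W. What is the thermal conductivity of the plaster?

k = 0.239 W/m·K

ΣR = ΔT/Q = |20.5 − 2.26|/161 = 0.1133 K/W
L/(kA) = 0.1133 ⇒ k = 0.248/(0.1133·9.17) = 0.239 W/m·K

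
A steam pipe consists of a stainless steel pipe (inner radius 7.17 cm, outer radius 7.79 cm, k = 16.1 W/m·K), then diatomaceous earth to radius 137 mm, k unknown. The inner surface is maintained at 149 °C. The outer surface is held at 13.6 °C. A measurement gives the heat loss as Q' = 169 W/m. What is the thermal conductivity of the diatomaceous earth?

k = 0.112 W/m·K

ΣR = ΔT/Q' = |149 − 13.6|/169 = 0.8012 m·K/W
Known resistances:
  R'_stainless steel = ln(0.0779/0.0717)/(2πk) = 0.08294/(2π·16.1) = 8.198×10^-4 m·K/W
R_diatomaceous earth = ΣR − ΣR_known = 0.8012 − 8.198×10^-4 = 0.8004 m·K/W
ln(r₂/r₁)/(2πk) = 0.8004 ⇒ k = 0.5646/(2π·0.8004) = 0.112 W/m·K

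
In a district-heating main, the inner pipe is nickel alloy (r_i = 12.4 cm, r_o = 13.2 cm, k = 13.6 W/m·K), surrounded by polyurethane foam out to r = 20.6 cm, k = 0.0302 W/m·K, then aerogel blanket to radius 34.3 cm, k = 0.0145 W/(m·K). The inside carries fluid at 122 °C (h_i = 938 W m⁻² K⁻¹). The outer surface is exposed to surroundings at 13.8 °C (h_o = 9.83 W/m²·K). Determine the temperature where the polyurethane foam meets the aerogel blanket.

Resistance network (inner→outer):
  R'_conv,in = 1/(2πr h) = 1/(2π·0.124·938) = 0.001368 m·K/W
  R'_nickel alloy = ln(0.132/0.124)/(2πk) = 0.06252/(2π·13.6) = 7.316×10^-4 m·K/W
  R'_polyurethane foam = ln(0.206/0.132)/(2πk) = 0.4451/(2π·0.0302) = 2.346 m·K/W
  R'_aerogel blanket = ln(0.343/0.206)/(2πk) = 0.5099/(2π·0.0145) = 5.596 m·K/W
  R'_conv,out = 1/(2πr h) = 1/(2π·0.343·9.83) = 0.04720 m·K/W
ΣR = 0.001368 + 7.316×10^-4 + 2.346 + 5.596 + 0.04720 = 7.991 m·K/W
Q' = ΔT/ΣR = (122 °C − 13.8 °C)/7.991 = 13.54 W/m
From the inner boundary to the polyurethane foam/aerogel blanket interface, ΣR_partial = 2.348 m·K/W.
T_interface = T_in − Q'·ΣR_partial = 122 °C − (13.54)(2.348) = 90.2 °C

T = 90.2 °C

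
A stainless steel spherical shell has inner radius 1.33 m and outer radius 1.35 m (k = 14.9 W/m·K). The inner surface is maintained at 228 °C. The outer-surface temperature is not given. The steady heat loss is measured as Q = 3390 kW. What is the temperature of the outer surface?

T_out = 26.3 °C

Series resistances:
  R_stainless steel = (1/1.33 − 1/1.35)/(4πk) = 0.01114/(4π·14.9) = 5.949×10^-5 K/W
ΣR = 5.949×10^-5 K/W
ΔT = Q·ΣR = 3.39×10^6 × 5.949×10^-5 = 201.7 K
Heat flows outward, so T_out = T_in − ΔT = 228 − 201.7 = 26.3 °C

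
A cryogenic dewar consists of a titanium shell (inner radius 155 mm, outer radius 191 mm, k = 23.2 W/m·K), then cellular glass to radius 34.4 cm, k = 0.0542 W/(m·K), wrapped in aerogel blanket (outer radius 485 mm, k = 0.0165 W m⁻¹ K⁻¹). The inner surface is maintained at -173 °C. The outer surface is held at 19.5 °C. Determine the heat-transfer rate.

Q = 25.7 W

Treat each layer as a resistance in series:
  R_titanium = (1/0.155 − 1/0.191)/(4πk) = 1.216/(4π·23.2) = 0.004171 K/W
  R_cellular glass = (1/0.191 − 1/0.344)/(4πk) = 2.329/(4π·0.0542) = 3.419 K/W
  R_aerogel blanket = (1/0.344 − 1/0.485)/(4πk) = 0.8451/(4π·0.0165) = 4.076 K/W
ΣR = 0.004171 + 3.419 + 4.076 = 7.499 K/W
Q = ΔT/ΣR = (-173 °C − 19.5 °C)/7.499 = -25.7 W
(Negative Q ⇒ heat flows inward; heat gain = 25.7 W.)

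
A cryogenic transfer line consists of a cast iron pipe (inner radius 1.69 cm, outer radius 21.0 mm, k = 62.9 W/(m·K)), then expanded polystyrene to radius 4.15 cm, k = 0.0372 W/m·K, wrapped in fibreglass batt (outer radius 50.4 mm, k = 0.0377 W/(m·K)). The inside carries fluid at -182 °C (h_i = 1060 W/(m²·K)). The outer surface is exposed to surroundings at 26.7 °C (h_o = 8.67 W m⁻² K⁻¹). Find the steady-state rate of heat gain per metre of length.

Series thermal resistances, inner to outer:
  R'_conv,in = 1/(2πr h) = 1/(2π·0.0169·1060) = 0.008884 m·K/W
  R'_cast iron = ln(0.0210/0.0169)/(2πk) = 0.2172/(2π·62.9) = 5.496×10^-4 m·K/W
  R'_expanded polystyrene = ln(0.0415/0.0210)/(2πk) = 0.6812/(2π·0.0372) = 2.914 m·K/W
  R'_fibreglass batt = ln(0.0504/0.0415)/(2πk) = 0.1943/(2π·0.0377) = 0.8203 m·K/W
  R'_conv,out = 1/(2πr h) = 1/(2π·0.0504·8.67) = 0.3642 m·K/W
ΣR = 0.008884 + 5.496×10^-4 + 2.914 + 0.8203 + 0.3642 = 4.108 m·K/W
Q' = ΔT/ΣR = (-182 °C − 26.7 °C)/4.108 = -50.8 W/m
(Negative Q' ⇒ heat flows inward; heat gain = 50.8 W/m.)

Q' = 50.8 W/m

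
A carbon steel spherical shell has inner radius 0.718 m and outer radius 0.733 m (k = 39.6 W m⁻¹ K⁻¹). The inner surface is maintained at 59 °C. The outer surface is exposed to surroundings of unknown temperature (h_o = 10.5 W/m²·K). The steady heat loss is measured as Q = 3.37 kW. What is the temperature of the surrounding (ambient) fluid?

T_out = 11.3 °C

Series resistances:
  R_carbon steel = (1/0.718 − 1/0.733)/(4πk) = 0.02850/(4π·39.6) = 5.727×10^-5 K/W
  R_conv,out = 1/(4πr²h) = 1/(4π·0.733²·10.5) = 0.01411 K/W
ΣR = 0.01416 K/W
ΔT = Q·ΣR = 3370 × 0.01416 = 47.72 K
Heat flows outward, so T_out = T_in − ΔT = 59 − 47.72 = 11.3 °C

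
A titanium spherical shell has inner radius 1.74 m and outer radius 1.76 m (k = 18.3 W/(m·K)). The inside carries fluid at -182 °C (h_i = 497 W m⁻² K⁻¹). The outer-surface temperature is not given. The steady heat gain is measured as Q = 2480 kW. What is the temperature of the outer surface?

T_out = 19.6 °C

Sum the resistances:
  R_conv,in = 1/(4πr²h) = 1/(4π·1.74²·497) = 5.289×10^-5 K/W
  R_titanium = (1/1.74 − 1/1.76)/(4πk) = 0.006531/(4π·18.3) = 2.840×10^-5 K/W
ΣR = 8.128×10^-5 K/W
ΔT = Q·ΣR = 2.48×10^6 × 8.128×10^-5 = 201.6 K
Heat flows inward, so T_out = T_in + ΔT = -182 + 201.6 = 19.6 °C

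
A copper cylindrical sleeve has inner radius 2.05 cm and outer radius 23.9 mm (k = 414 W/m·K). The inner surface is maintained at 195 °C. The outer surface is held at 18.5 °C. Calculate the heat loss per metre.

Q' = 2πk·ΔT/ln(r₂/r₁) = 2π × 414 × 176.5 / ln(0.0239/0.0205) = 2.99×10^6 W/m

Q' = 2.99×10^6 W/m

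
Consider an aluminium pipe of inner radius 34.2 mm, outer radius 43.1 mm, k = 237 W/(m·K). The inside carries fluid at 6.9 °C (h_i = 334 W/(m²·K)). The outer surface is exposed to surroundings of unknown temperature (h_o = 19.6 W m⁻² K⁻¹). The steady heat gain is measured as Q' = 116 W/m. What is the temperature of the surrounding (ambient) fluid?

T_out = 30.4 °C

Sum the resistances:
  R'_conv,in = 1/(2πr h) = 1/(2π·0.0342·334) = 0.01393 m·K/W
  R'_aluminium = ln(0.0431/0.0342)/(2πk) = 0.2313/(2π·237) = 1.553×10^-4 m·K/W
  R'_conv,out = 1/(2πr h) = 1/(2π·0.0431·19.6) = 0.1884 m·K/W
ΣR = 0.2025 m·K/W
ΔT = Q'·ΣR = 116 × 0.2025 = 23.49 K
Heat flows inward, so T_out = T_in + ΔT = 6.9 + 23.49 = 30.4 °C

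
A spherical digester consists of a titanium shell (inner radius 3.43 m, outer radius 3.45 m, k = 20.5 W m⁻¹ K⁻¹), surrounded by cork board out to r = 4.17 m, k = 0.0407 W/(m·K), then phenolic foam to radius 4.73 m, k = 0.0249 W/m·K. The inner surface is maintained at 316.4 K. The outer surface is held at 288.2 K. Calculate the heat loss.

Q = 150 W

Resistance network (inner→outer):
  R_titanium = (1/3.43 − 1/3.45)/(4πk) = 0.001690/(4π·20.5) = 6.561×10^-6 K/W
  R_cork board = (1/3.45 − 1/4.17)/(4πk) = 0.05005/(4π·0.0407) = 0.09785 K/W
  R_phenolic foam = (1/4.17 − 1/4.73)/(4πk) = 0.02839/(4π·0.0249) = 0.09074 K/W
ΣR = 6.561×10^-6 + 0.09785 + 0.09074 = 0.1886 K/W
Q = ΔT/ΣR = (316.4 K − 288.2 K)/0.1886 = 150 W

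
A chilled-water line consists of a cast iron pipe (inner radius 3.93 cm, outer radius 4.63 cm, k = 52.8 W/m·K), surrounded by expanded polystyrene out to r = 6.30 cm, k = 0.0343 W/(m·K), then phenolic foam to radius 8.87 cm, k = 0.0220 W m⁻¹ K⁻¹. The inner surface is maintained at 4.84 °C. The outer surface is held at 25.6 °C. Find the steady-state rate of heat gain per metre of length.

Q' = 5.32 W/m

Resistance network (inner→outer):
  R'_cast iron = ln(0.0463/0.0393)/(2πk) = 0.1639/(2π·52.8) = 4.941×10^-4 m·K/W
  R'_expanded polystyrene = ln(0.0630/0.0463)/(2πk) = 0.3080/(2π·0.0343) = 1.429 m·K/W
  R'_phenolic foam = ln(0.0887/0.0630)/(2πk) = 0.3421/(2π·0.0220) = 2.475 m·K/W
ΣR = 4.941×10^-4 + 1.429 + 2.475 = 3.904 m·K/W
Q' = ΔT/ΣR = (4.84 °C − 25.6 °C)/3.904 = -5.32 W/m
(Negative Q' ⇒ heat flows inward; heat gain = 5.32 W/m.)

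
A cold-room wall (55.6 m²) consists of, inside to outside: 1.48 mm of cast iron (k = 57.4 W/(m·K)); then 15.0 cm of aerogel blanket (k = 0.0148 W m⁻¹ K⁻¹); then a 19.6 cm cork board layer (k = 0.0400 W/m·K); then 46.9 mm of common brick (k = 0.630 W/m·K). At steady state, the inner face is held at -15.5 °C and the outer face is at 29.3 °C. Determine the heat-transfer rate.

Q = 165 W

Series thermal resistances, inner to outer:
  R_cast iron = L/(kA) = 0.00148/(57.4·55.6) = 4.637×10^-7 K/W
  R_aerogel blanket = L/(kA) = 0.150/(0.0148·55.6) = 0.1823 K/W
  R_cork board = L/(kA) = 0.196/(0.0400·55.6) = 0.08813 K/W
  R_common brick = L/(kA) = 0.0469/(0.630·55.6) = 0.001339 K/W
ΣR = 4.637×10^-7 + 0.1823 + 0.08813 + 0.001339 = 0.2718 K/W
Q = ΔT/ΣR = (-15.5 °C − 29.3 °C)/0.2718 = -165 W
(Negative Q ⇒ heat flows inward; heat gain = 165 W.)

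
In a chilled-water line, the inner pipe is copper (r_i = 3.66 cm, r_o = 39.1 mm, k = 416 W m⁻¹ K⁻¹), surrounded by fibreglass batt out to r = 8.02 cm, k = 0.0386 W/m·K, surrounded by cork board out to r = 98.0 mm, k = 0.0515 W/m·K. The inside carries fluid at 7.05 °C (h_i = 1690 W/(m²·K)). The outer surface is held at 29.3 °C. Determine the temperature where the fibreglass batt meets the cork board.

Resistance network (inner→outer):
  R'_conv,in = 1/(2πr h) = 1/(2π·0.0366·1690) = 0.002573 m·K/W
  R'_copper = ln(0.0391/0.0366)/(2πk) = 0.06607/(2π·416) = 2.528×10^-5 m·K/W
  R'_fibreglass batt = ln(0.0802/0.0391)/(2πk) = 0.7184/(2π·0.0386) = 2.962 m·K/W
  R'_cork board = ln(0.0980/0.0802)/(2πk) = 0.2004/(2π·0.0515) = 0.6194 m·K/W
ΣR = 0.002573 + 2.528×10^-5 + 2.962 + 0.6194 = 3.584 m·K/W
Q' = ΔT/ΣR = (7.05 °C − 29.3 °C)/3.584 = -6.208 W/m
From the inner boundary to the fibreglass batt/cork board interface, ΣR_partial = 2.965 m·K/W.
T_interface = T_in − Q'·ΣR_partial = 7.05 °C − (-6.208)(2.965) = 25.5 °C

T = 25.5 °C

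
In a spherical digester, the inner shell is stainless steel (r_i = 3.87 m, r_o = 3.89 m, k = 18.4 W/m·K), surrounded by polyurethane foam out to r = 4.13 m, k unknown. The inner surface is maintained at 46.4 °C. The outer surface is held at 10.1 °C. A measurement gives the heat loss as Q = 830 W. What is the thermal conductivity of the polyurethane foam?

k = 0.0272 W/m·K

ΣR = ΔT/Q = |46.4 − 10.1|/830 = 0.04373 K/W
Known resistances:
  R_stainless steel = (1/3.87 − 1/3.89)/(4πk) = 0.001329/(4π·18.4) = 5.746×10^-6 K/W
R_polyurethane foam = ΣR − ΣR_known = 0.04373 − 5.746×10^-6 = 0.04372 K/W
(1/r₁−1/r₂)/(4πk) = 0.04372 ⇒ k = 0.01494/(4π·0.04372) = 0.0272 W/m·K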